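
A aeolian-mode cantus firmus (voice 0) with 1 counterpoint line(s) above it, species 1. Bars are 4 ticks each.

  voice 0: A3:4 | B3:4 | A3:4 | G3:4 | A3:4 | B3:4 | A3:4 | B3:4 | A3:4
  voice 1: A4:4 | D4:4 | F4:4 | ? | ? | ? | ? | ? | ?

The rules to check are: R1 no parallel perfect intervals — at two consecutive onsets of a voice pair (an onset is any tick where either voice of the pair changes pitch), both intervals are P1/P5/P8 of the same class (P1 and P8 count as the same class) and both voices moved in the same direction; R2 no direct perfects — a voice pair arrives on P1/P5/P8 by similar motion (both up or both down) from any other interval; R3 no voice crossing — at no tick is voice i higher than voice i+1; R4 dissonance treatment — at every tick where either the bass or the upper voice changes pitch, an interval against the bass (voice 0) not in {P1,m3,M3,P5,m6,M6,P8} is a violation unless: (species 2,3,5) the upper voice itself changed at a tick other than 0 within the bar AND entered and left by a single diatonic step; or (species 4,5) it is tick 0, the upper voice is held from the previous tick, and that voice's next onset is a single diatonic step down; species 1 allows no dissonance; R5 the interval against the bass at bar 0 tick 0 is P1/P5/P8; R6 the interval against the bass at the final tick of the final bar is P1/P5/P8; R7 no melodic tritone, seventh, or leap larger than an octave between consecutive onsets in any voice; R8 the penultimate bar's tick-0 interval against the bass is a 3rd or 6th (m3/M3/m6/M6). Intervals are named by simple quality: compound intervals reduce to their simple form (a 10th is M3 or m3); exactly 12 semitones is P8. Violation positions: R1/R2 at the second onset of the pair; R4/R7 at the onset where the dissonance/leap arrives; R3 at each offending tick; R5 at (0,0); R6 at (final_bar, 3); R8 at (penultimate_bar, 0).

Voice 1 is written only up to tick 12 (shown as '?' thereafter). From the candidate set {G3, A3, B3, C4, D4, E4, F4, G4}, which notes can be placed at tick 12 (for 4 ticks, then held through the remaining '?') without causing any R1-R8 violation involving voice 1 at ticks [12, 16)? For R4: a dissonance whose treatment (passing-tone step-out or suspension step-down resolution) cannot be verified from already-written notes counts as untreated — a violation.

G3: violates R2,R7
A3: violates R4
B3: violates R7
C4: violates R4
D4: violates R2
E4: legal
F4: violates R4
G4: legal

{E4, G4}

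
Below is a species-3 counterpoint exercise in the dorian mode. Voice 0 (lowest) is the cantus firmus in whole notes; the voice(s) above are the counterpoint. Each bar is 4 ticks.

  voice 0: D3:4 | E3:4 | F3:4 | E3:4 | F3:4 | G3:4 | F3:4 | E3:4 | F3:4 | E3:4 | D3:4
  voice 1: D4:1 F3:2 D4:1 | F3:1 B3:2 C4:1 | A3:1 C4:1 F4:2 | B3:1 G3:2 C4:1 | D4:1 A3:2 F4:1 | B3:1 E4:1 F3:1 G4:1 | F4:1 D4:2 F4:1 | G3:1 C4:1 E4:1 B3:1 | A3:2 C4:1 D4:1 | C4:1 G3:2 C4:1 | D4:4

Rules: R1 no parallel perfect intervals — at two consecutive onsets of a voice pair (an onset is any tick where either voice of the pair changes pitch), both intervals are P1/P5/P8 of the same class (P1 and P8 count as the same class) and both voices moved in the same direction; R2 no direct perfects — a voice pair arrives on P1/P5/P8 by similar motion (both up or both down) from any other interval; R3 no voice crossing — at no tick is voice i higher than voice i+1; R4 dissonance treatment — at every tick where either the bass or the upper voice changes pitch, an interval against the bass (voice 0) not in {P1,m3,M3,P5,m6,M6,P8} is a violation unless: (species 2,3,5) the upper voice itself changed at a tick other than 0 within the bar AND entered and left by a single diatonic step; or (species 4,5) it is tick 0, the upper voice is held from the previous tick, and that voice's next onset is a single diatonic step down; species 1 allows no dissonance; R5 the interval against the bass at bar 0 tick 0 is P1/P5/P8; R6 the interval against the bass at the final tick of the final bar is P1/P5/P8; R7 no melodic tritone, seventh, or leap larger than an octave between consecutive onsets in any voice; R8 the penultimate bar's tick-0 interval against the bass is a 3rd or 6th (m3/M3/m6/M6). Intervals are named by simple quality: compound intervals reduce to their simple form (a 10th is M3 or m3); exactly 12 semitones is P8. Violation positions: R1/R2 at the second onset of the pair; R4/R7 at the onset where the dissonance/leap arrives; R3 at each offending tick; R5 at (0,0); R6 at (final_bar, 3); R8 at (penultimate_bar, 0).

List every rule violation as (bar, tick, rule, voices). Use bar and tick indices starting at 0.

(1, 0, R4, (0, 1))
(1, 1, R7, (1,))
(3, 0, R2, (0, 1))
(3, 0, R7, (1,))
(5, 0, R7, (1,))
(5, 2, R3, (0, 1))
(5, 2, R4, (0, 1))
(5, 2, R7, (1,))
(5, 3, R7, (1,))
(6, 0, R1, (0, 1))
(7, 0, R7, (1,))

bar 0: v0=D3 v1=D4 downbeat P8
bar 1: v0=E3 v1=F3 downbeat m2
bar 2: v0=F3 v1=A3 downbeat M3
bar 3: v0=E3 v1=B3 downbeat P5
bar 4: v0=F3 v1=D4 downbeat M6
bar 5: v0=G3 v1=B3 downbeat M3
bar 6: v0=F3 v1=F4 downbeat P8
bar 7: v0=E3 v1=G3 downbeat m3
bar 8: v0=F3 v1=A3 downbeat M3
bar 9: v0=E3 v1=C4 downbeat m6
bar 10: v0=D3 v1=D4 downbeat P8
  -> R4 @ bar 1 tick 0 v(0, 1): E3/F3 m2 untreated
  -> R7 @ bar 1 tick 1 v(1,): F3->B3 leap 6st
  -> R2 @ bar 3 tick 0 v(0, 1): F3/F4 P8 -> E3/B3 P5 similar
  -> R7 @ bar 3 tick 0 v(1,): F4->B3 leap 6st
  -> R7 @ bar 5 tick 0 v(1,): F4->B3 leap 6st
  -> R3 @ bar 5 tick 2 v(0, 1): G3 above F3
  -> R4 @ bar 5 tick 2 v(0, 1): G3/F3 M2 untreated
  -> R7 @ bar 5 tick 2 v(1,): E4->F3 leap 11st
  -> R7 @ bar 5 tick 3 v(1,): F3->G4 leap 14st
  -> R1 @ bar 6 tick 0 v(0, 1): G3/G4 P8 -> F3/F4 P8 similar
  -> R7 @ bar 7 tick 0 v(1,): F4->G3 leap 10st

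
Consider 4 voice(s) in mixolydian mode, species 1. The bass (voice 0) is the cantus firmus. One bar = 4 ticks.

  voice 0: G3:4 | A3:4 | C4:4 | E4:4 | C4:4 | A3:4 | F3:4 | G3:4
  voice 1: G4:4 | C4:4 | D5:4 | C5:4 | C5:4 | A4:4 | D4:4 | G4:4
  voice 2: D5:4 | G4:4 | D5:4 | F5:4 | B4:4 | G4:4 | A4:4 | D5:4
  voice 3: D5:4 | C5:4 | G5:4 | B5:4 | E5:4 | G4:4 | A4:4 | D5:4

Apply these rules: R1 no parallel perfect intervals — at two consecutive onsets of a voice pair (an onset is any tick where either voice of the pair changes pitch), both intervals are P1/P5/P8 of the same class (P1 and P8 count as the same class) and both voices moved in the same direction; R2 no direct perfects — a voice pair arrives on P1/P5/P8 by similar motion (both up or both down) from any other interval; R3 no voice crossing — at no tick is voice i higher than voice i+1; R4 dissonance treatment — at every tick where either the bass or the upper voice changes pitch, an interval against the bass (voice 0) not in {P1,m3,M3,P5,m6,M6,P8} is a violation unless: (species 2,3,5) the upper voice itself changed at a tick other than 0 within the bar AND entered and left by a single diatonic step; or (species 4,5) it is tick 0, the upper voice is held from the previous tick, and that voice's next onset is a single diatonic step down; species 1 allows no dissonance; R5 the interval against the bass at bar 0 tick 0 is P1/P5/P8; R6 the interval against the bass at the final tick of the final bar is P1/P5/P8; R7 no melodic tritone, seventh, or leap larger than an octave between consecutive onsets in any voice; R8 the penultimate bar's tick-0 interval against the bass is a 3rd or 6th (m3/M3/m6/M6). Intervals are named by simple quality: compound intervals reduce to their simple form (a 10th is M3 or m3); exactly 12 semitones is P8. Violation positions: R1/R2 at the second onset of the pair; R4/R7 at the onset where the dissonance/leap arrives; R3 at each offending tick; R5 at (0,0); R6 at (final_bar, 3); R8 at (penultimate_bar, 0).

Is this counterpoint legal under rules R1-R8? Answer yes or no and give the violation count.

No (31 violations)

bar 0: v0=G3 v1=G4 v2=D5 v3=D5 (P5)
bar 1: v0=A3 v1=C4 v2=G4 v3=C5 (m3)
bar 2: v0=C4 v1=D5 v2=D5 v3=G5 (P5)
bar 3: v0=E4 v1=C5 v2=F5 v3=B5 (P5)
bar 4: v0=C4 v1=C5 v2=B4 v3=E5 (M3)
bar 5: v0=A3 v1=A4 v2=G4 v3=G4 (m7)
bar 6: v0=F3 v1=D4 v2=A4 v3=A4 (M3)
bar 7: v0=G3 v1=G4 v2=D5 v3=D5 (P5)
  R1 @ bar1.0: G4/D5 P5 -> C4/G4 P5 similar
  R2 @ bar1.0: G4/D5 P5 -> C4/C5 P8 similar
  R4 @ bar1.0: A3/G4 m7 untreated
  R2 @ bar2.0: A3/C5 m3 -> C4/G5 P5 similar
  R2 @ bar2.0: C4/G4 P5 -> D5/D5 P1 similar
  R4 @ bar2.0: C4/D5 M2 untreated
  R4 @ bar2.0: C4/D5 M2 untreated
  R7 @ bar2.0: C4->D5 leap 14st
  R1 @ bar3.0: C4/G5 P5 -> E4/B5 P5 similar
  R4 @ bar3.0: E4/F5 m2 untreated
  R3 @ bar4.0: C5 above B4
  R4 @ bar4.0: C4/B4 M7 untreated
  R7 @ bar4.0: F5->B4 leap 6st
  R3 @ bar4.1: C5 above B4
  R3 @ bar4.2: C5 above B4
  R3 @ bar4.3: C5 above B4
  R1 @ bar5.0: C4/C5 P8 -> A3/A4 P8 similar
  R2 @ bar5.0: B4/E5 P4 -> G4/G4 P1 similar
  R3 @ bar5.0: A4 above G4
  R4 @ bar5.0: A3/G4 m7 untreated
  R4 @ bar5.0: A3/G4 m7 untreated
  R3 @ bar5.1: A4 above G4
  R3 @ bar5.2: A4 above G4
  R3 @ bar5.3: A4 above G4
  R1 @ bar6.0: G4/G4 P1 -> A4/A4 P1 similar
  R1 @ bar7.0: D4/A4 P5 -> G4/D5 P5 similar
  R1 @ bar7.0: D4/A4 P5 -> G4/D5 P5 similar
  R1 @ bar7.0: A4/A4 P1 -> D5/D5 P1 similar
  R2 @ bar7.0: F3/D4 M6 -> G3/G4 P8 similar
  R2 @ bar7.0: F3/A4 M3 -> G3/D5 P5 similar
  R2 @ bar7.0: F3/A4 M3 -> G3/D5 P5 similar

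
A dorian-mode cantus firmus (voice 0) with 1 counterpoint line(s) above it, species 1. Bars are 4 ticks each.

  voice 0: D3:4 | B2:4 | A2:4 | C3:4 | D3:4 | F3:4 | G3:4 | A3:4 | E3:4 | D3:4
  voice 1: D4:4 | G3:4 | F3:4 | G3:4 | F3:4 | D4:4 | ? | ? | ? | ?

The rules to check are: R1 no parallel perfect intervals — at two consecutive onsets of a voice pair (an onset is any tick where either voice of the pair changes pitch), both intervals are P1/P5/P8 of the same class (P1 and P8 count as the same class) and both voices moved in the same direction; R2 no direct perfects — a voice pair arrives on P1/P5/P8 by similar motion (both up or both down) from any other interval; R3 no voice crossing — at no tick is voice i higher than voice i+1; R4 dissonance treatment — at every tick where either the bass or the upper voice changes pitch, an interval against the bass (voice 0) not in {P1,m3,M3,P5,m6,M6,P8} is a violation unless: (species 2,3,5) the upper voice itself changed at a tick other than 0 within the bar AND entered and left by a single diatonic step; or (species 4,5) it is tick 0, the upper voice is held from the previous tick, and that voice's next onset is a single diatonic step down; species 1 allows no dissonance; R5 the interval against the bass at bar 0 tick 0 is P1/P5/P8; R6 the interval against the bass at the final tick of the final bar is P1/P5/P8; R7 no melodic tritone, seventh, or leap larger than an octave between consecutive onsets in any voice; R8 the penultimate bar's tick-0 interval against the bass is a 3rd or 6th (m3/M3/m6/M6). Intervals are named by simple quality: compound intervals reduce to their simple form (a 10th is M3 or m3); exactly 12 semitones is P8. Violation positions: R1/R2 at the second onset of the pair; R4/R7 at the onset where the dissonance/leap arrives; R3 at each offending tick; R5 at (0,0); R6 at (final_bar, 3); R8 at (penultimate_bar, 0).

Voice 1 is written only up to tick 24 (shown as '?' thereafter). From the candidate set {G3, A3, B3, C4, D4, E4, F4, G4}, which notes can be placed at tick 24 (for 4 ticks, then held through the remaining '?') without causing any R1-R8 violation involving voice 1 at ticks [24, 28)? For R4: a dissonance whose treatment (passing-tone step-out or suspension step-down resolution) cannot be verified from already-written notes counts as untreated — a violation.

{B3, D4, E4, G3}

G3: legal
A3: violates R4
B3: legal
C4: violates R4
D4: legal
E4: legal
F4: violates R4
G4: violates R2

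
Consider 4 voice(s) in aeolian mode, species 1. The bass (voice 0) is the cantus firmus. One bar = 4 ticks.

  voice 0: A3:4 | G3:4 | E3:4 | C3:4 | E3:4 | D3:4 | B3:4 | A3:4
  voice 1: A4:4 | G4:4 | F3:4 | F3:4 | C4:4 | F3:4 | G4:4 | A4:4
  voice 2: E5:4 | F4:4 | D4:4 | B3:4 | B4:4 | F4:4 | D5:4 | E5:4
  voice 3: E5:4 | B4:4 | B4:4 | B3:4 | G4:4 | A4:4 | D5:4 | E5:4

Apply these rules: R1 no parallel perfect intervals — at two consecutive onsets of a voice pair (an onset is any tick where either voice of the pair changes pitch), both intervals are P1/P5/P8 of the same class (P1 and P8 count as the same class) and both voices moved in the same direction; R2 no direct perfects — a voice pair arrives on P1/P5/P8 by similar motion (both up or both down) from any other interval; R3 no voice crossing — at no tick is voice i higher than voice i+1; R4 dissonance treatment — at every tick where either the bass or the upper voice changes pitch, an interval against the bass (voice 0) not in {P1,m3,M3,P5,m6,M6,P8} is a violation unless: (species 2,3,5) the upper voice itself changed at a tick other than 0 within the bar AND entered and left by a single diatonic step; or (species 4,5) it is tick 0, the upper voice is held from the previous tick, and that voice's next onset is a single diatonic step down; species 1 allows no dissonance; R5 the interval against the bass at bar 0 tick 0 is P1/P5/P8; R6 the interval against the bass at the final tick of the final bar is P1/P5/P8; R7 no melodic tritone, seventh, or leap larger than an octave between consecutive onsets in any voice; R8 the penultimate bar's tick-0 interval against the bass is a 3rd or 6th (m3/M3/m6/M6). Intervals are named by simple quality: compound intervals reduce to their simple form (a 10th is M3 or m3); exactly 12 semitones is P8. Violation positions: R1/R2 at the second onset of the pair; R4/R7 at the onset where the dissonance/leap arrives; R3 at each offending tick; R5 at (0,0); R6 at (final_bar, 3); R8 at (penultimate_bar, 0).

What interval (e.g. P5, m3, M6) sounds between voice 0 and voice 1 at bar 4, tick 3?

m6

voice 0=E3 voice 1=C4 -> m6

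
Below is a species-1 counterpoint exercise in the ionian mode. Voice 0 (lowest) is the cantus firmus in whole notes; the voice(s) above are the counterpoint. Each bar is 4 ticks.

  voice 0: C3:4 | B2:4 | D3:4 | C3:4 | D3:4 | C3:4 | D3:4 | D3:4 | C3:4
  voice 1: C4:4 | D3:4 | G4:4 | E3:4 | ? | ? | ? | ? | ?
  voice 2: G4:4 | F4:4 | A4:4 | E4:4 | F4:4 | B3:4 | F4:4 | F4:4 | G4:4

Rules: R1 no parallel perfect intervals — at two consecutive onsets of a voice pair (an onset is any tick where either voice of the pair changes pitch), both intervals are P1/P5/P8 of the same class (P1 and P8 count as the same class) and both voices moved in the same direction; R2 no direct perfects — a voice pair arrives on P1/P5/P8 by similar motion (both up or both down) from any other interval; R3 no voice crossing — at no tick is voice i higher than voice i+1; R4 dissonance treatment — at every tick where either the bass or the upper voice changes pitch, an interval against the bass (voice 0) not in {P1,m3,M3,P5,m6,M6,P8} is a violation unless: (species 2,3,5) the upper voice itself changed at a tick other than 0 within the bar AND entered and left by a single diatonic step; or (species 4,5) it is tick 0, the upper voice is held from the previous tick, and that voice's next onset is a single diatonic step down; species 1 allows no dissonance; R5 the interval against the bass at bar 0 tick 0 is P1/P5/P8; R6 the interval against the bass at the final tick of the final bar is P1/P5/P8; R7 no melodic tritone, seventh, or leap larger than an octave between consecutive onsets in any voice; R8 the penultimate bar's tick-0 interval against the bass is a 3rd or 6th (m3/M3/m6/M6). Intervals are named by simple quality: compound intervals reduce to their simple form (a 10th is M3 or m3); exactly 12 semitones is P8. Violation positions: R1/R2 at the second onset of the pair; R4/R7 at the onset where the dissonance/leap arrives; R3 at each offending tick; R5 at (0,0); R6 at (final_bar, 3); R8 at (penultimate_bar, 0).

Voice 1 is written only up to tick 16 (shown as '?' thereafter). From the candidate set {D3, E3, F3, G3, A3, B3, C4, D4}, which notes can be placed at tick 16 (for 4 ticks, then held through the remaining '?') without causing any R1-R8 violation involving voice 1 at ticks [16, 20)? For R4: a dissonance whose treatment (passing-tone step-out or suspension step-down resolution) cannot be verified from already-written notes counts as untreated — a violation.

{B3, D3}

D3: legal
E3: violates R4
F3: violates R1
G3: violates R4
A3: violates R2
B3: legal
C4: violates R4
D4: violates R2,R7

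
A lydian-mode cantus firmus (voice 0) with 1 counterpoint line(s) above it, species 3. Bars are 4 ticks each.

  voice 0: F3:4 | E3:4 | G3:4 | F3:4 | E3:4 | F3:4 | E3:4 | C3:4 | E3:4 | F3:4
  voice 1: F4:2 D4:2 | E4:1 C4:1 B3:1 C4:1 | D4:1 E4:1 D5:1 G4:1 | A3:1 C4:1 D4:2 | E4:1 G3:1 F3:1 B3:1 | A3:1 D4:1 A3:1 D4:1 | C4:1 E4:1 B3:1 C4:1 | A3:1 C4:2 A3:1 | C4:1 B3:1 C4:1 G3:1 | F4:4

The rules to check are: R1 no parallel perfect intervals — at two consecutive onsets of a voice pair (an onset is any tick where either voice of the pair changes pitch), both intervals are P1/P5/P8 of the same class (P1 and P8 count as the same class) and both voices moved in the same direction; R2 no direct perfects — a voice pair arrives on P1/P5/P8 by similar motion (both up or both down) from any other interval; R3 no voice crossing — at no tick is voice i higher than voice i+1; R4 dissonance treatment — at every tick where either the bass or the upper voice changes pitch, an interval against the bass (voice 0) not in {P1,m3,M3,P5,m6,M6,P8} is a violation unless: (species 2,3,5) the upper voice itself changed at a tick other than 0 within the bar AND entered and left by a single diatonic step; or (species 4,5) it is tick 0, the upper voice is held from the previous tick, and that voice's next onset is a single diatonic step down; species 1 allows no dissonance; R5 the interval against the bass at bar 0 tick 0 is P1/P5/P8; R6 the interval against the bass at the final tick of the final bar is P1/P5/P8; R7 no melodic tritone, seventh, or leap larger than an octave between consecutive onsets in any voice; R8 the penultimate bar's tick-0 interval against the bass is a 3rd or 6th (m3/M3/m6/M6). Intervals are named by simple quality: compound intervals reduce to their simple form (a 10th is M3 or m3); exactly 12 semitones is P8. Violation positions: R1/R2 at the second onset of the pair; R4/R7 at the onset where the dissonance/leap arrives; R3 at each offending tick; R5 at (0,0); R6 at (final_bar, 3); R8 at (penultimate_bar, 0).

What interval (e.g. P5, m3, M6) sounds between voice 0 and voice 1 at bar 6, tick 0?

voice 0=E3 voice 1=C4 -> m6

m6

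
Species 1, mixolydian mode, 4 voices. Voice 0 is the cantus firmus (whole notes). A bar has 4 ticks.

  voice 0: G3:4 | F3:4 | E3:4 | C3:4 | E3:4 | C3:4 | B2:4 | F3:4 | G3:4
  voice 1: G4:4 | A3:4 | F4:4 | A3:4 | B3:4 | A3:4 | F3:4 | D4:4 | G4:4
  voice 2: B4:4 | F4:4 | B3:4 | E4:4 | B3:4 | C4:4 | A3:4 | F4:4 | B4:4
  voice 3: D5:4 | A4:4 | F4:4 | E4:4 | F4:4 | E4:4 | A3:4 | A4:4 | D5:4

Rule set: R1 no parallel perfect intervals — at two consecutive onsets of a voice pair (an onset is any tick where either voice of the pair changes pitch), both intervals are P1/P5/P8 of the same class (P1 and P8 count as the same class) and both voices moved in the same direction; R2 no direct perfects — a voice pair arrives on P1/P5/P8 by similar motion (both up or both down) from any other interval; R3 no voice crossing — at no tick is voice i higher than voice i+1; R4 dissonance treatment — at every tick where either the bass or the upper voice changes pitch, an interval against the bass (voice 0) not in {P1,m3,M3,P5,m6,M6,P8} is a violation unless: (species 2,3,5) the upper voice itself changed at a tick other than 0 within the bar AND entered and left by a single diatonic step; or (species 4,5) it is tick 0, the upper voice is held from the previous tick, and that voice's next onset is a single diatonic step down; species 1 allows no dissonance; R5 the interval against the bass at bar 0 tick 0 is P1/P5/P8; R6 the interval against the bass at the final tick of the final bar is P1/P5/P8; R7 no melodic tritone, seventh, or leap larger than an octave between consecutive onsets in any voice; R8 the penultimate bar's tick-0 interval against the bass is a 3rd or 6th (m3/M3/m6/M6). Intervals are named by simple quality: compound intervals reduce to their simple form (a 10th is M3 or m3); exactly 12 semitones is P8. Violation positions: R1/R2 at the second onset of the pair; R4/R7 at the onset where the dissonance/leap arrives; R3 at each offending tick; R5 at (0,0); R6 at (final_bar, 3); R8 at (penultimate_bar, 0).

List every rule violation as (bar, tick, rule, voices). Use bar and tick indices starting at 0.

(0, 0, R5, (0, 2))
(1, 0, R2, (0, 2))
(1, 0, R2, (1, 3))
(1, 0, R7, (1,))
(1, 0, R7, (2,))
(2, 0, R2, (0, 2))
(2, 0, R3, (1, 2))
(2, 0, R4, (0, 1))
(2, 0, R4, (0, 3))
(2, 0, R7, (2,))
(2, 1, R3, (1, 2))
(2, 2, R3, (1, 2))
(2, 3, R3, (1, 2))
(3, 0, R2, (1, 3))
(4, 0, R2, (0, 1))
(4, 0, R4, (0, 3))
(5, 0, R2, (1, 3))
(6, 0, R2, (2, 3))
(6, 0, R4, (0, 1))
(6, 0, R4, (0, 2))
(6, 0, R4, (0, 3))
(7, 0, R2, (0, 2))
(7, 0, R2, (1, 3))
(7, 0, R7, (0,))
(7, 0, R8, (0, 2))
(8, 0, R1, (1, 3))
(8, 0, R2, (0, 1))
(8, 0, R2, (0, 3))
(8, 0, R7, (2,))
(8, 3, R6, (0, 2))

bar 0: v0=G3 v1=G4 v2=B4 v3=D5 downbeat P5
bar 1: v0=F3 v1=A3 v2=F4 v3=A4 downbeat M3
bar 2: v0=E3 v1=F4 v2=B3 v3=F4 downbeat m2
bar 3: v0=C3 v1=A3 v2=E4 v3=E4 downbeat M3
bar 4: v0=E3 v1=B3 v2=B3 v3=F4 downbeat m2
bar 5: v0=C3 v1=A3 v2=C4 v3=E4 downbeat M3
bar 6: v0=B2 v1=F3 v2=A3 v3=A3 downbeat m7
bar 7: v0=F3 v1=D4 v2=F4 v3=A4 downbeat M3
bar 8: v0=G3 v1=G4 v2=B4 v3=D5 downbeat P5
  -> R5 @ bar 0 tick 0 v(0, 2): opens on M3
  -> R2 @ bar 1 tick 0 v(0, 2): G3/B4 M3 -> F3/F4 P8 similar
  -> R2 @ bar 1 tick 0 v(1, 3): G4/D5 P5 -> A3/A4 P8 similar
  -> R7 @ bar 1 tick 0 v(1,): G4->A3 leap 10st
  -> R7 @ bar 1 tick 0 v(2,): B4->F4 leap 6st
  -> R2 @ bar 2 tick 0 v(0, 2): F3/F4 P8 -> E3/B3 P5 similar
  -> R3 @ bar 2 tick 0 v(1, 2): F4 above B3
  -> R4 @ bar 2 tick 0 v(0, 1): E3/F4 m2 untreated
  -> R4 @ bar 2 tick 0 v(0, 3): E3/F4 m2 untreated
  -> R7 @ bar 2 tick 0 v(2,): F4->B3 leap 6st
  -> R3 @ bar 2 tick 1 v(1, 2): F4 above B3
  -> R3 @ bar 2 tick 2 v(1, 2): F4 above B3
  -> R3 @ bar 2 tick 3 v(1, 2): F4 above B3
  -> R2 @ bar 3 tick 0 v(1, 3): F4/F4 P1 -> A3/E4 P5 similar
  -> R2 @ bar 4 tick 0 v(0, 1): C3/A3 M6 -> E3/B3 P5 similar
  -> R4 @ bar 4 tick 0 v(0, 3): E3/F4 m2 untreated
  -> R2 @ bar 5 tick 0 v(1, 3): B3/F4 TT -> A3/E4 P5 similar
  -> R2 @ bar 6 tick 0 v(2, 3): C4/E4 M3 -> A3/A3 P1 similar
  -> R4 @ bar 6 tick 0 v(0, 1): B2/F3 TT untreated
  -> R4 @ bar 6 tick 0 v(0, 2): B2/A3 m7 untreated
  -> R4 @ bar 6 tick 0 v(0, 3): B2/A3 m7 untreated
  -> R2 @ bar 7 tick 0 v(0, 2): B2/A3 m7 -> F3/F4 P8 similar
  -> R2 @ bar 7 tick 0 v(1, 3): F3/A3 M3 -> D4/A4 P5 similar
  -> R7 @ bar 7 tick 0 v(0,): B2->F3 leap 6st
  -> R8 @ bar 7 tick 0 v(0, 2): penult P8 not 3rd/6th
  -> R1 @ bar 8 tick 0 v(1, 3): D4/A4 P5 -> G4/D5 P5 similar
  -> R2 @ bar 8 tick 0 v(0, 1): F3/D4 M6 -> G3/G4 P8 similar
  -> R2 @ bar 8 tick 0 v(0, 3): F3/A4 M3 -> G3/D5 P5 similar
  -> R7 @ bar 8 tick 0 v(2,): F4->B4 leap 6st
  -> R6 @ bar 8 tick 3 v(0, 2): closes on M3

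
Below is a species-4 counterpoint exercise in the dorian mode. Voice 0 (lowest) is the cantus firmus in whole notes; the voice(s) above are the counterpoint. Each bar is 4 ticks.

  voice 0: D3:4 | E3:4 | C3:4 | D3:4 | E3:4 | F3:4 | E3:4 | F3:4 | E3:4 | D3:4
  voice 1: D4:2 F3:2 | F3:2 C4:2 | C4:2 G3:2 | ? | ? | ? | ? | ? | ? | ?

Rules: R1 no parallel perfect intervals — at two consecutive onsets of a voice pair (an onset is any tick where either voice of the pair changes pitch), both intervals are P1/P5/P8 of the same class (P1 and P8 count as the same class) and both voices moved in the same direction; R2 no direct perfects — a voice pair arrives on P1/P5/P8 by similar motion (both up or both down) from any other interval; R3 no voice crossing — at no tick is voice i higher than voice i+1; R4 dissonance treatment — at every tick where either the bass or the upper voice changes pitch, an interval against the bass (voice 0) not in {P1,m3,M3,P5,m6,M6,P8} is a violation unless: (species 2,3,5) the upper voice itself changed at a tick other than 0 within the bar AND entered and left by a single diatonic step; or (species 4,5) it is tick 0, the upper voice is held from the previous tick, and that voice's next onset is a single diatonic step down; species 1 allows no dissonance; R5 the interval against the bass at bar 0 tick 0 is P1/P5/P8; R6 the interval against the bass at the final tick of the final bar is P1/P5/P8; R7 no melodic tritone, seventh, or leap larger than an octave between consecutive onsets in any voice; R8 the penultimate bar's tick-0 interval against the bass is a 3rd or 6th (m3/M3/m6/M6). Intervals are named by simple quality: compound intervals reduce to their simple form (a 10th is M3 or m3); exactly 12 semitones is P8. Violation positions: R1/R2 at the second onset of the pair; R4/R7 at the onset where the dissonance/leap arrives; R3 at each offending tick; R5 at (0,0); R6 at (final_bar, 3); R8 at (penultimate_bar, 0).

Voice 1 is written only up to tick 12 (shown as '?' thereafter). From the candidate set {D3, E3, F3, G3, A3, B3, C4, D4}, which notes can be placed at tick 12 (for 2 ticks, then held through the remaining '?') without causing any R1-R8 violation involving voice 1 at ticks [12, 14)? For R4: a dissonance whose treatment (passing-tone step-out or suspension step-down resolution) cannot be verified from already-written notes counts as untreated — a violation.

D3: legal
E3: violates R4
F3: legal
G3: violates R4
A3: violates R1
B3: legal
C4: violates R4
D4: violates R2

{B3, D3, F3}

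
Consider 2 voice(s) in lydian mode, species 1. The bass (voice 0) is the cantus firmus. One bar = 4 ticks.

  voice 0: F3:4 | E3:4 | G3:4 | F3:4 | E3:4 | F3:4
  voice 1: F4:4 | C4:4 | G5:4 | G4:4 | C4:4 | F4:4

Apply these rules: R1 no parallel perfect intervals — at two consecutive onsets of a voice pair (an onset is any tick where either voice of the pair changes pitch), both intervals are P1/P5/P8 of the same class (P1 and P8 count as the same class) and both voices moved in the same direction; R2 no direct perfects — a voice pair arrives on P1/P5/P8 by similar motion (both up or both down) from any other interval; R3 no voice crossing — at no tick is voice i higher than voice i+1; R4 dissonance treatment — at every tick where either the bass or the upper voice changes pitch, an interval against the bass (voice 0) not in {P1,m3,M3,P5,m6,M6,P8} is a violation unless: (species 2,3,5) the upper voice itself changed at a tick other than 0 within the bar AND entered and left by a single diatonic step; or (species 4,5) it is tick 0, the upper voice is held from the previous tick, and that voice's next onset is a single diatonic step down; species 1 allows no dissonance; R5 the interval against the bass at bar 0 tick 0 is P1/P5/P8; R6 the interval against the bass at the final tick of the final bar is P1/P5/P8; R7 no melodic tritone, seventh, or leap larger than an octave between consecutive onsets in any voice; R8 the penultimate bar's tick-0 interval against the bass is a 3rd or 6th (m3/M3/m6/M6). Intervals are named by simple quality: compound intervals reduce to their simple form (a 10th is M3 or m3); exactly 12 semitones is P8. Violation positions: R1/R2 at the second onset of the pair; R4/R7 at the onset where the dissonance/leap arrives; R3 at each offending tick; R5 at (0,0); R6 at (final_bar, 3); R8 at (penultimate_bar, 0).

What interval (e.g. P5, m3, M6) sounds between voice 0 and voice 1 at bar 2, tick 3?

voice 0=G3 voice 1=G5 -> P1

P1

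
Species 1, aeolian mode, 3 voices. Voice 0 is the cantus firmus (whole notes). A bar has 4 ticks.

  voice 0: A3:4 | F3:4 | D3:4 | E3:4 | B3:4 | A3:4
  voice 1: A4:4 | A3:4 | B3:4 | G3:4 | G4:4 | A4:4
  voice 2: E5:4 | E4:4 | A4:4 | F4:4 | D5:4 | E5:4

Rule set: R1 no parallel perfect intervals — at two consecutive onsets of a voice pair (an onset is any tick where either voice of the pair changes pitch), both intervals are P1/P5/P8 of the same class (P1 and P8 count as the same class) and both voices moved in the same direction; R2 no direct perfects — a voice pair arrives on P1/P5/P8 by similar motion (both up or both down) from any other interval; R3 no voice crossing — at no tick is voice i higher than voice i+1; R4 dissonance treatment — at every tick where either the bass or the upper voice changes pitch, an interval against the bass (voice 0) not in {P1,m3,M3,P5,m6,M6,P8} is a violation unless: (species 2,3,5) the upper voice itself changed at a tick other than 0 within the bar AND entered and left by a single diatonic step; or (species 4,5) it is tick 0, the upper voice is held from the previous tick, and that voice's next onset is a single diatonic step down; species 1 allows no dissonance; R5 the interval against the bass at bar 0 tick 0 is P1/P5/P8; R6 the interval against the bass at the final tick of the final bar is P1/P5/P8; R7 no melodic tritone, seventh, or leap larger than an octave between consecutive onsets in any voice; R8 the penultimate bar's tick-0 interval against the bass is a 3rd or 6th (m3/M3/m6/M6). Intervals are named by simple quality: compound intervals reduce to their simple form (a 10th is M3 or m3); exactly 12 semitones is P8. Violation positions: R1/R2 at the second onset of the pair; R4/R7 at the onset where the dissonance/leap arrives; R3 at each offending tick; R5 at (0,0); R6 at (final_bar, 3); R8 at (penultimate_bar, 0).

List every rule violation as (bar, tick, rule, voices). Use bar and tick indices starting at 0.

(1, 0, R1, (1, 2))
(1, 0, R4, (0, 2))
(3, 0, R4, (0, 2))
(4, 0, R2, (1, 2))
(5, 0, R1, (1, 2))

bar 0: v0=A3 v1=A4 v2=E5 downbeat P5
bar 1: v0=F3 v1=A3 v2=E4 downbeat M7
bar 2: v0=D3 v1=B3 v2=A4 downbeat P5
bar 3: v0=E3 v1=G3 v2=F4 downbeat m2
bar 4: v0=B3 v1=G4 v2=D5 downbeat m3
bar 5: v0=A3 v1=A4 v2=E5 downbeat P5
  -> R1 @ bar 1 tick 0 v(1, 2): A4/E5 P5 -> A3/E4 P5 similar
  -> R4 @ bar 1 tick 0 v(0, 2): F3/E4 M7 untreated
  -> R4 @ bar 3 tick 0 v(0, 2): E3/F4 m2 untreated
  -> R2 @ bar 4 tick 0 v(1, 2): G3/F4 m7 -> G4/D5 P5 similar
  -> R1 @ bar 5 tick 0 v(1, 2): G4/D5 P5 -> A4/E5 P5 similar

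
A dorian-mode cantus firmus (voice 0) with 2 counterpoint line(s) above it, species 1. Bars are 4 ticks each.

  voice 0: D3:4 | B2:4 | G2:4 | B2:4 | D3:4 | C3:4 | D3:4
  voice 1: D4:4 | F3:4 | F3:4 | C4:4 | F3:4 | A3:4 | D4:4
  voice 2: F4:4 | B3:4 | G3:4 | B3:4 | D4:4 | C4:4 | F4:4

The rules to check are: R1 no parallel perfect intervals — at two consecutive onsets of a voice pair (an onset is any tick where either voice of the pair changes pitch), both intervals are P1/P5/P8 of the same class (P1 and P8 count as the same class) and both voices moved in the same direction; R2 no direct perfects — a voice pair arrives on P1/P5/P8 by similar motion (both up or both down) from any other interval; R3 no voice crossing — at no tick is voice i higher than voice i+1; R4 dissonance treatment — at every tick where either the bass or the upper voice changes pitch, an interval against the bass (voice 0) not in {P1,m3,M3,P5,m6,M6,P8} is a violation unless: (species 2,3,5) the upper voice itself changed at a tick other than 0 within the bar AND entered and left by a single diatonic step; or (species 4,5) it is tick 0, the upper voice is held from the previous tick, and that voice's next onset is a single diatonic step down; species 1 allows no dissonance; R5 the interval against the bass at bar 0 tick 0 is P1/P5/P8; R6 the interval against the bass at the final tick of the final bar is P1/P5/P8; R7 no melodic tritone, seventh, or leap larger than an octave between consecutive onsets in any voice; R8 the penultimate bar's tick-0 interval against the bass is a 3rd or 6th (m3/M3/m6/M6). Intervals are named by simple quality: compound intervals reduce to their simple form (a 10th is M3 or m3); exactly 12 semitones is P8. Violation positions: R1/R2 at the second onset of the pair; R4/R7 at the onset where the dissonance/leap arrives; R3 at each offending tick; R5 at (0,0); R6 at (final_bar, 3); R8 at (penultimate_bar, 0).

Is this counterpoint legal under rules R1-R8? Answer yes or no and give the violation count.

No (17 violations)

bar 0: v0=D3 v1=D4 v2=F4 (m3)
bar 1: v0=B2 v1=F3 v2=B3 (P8)
bar 2: v0=G2 v1=F3 v2=G3 (P8)
bar 3: v0=B2 v1=C4 v2=B3 (P8)
bar 4: v0=D3 v1=F3 v2=D4 (P8)
bar 5: v0=C3 v1=A3 v2=C4 (P8)
bar 6: v0=D3 v1=D4 v2=F4 (m3)
  R5 @ bar0.0: opens on m3
  R2 @ bar1.0: D3/F4 m3 -> B2/B3 P8 similar
  R4 @ bar1.0: B2/F3 TT untreated
  R7 @ bar1.0: F4->B3 leap 6st
  R1 @ bar2.0: B2/B3 P8 -> G2/G3 P8 similar
  R4 @ bar2.0: G2/F3 m7 untreated
  R1 @ bar3.0: G2/G3 P8 -> B2/B3 P8 similar
  R3 @ bar3.0: C4 above B3
  R4 @ bar3.0: B2/C4 m2 untreated
  R3 @ bar3.1: C4 above B3
  R3 @ bar3.2: C4 above B3
  R3 @ bar3.3: C4 above B3
  R1 @ bar4.0: B2/B3 P8 -> D3/D4 P8 similar
  R1 @ bar5.0: D3/D4 P8 -> C3/C4 P8 similar
  R8 @ bar5.0: penult P8 not 3rd/6th
  R2 @ bar6.0: C3/A3 M6 -> D3/D4 P8 similar
  R6 @ bar6.3: closes on m3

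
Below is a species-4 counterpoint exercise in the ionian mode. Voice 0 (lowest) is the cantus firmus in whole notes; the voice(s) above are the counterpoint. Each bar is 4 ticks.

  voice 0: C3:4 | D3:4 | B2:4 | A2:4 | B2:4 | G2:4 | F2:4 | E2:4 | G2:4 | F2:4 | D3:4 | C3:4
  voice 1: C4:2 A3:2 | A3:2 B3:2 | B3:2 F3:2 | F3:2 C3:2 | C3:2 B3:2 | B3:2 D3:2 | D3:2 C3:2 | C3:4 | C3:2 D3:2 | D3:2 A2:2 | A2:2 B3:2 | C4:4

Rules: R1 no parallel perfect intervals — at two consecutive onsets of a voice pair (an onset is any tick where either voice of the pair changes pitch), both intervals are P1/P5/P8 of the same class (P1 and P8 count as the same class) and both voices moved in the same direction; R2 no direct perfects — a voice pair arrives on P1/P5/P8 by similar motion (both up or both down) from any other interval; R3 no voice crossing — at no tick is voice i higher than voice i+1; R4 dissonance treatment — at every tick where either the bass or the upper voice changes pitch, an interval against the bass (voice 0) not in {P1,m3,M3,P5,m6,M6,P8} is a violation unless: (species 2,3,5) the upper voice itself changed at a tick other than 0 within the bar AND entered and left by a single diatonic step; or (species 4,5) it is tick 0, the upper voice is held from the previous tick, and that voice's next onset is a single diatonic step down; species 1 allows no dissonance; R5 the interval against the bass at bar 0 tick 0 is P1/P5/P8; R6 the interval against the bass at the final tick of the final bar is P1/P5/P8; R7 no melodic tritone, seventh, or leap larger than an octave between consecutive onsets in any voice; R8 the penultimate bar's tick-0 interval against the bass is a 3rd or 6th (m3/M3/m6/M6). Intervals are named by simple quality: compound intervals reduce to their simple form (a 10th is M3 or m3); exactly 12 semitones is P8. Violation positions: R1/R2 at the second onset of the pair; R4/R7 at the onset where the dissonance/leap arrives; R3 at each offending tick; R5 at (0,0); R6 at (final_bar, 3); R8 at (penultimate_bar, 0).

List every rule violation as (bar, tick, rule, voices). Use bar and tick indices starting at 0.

bar 0: v0=C3 v1=C4 downbeat P8
bar 1: v0=D3 v1=A3 downbeat P5
bar 2: v0=B2 v1=B3 downbeat P8
bar 3: v0=A2 v1=F3 downbeat m6
bar 4: v0=B2 v1=C3 downbeat m2
bar 5: v0=G2 v1=B3 downbeat M3
bar 6: v0=F2 v1=D3 downbeat M6
bar 7: v0=E2 v1=C3 downbeat m6
bar 8: v0=G2 v1=C3 downbeat P4
bar 9: v0=F2 v1=D3 downbeat M6
bar 10: v0=D3 v1=A2 downbeat P4
bar 11: v0=C3 v1=C4 downbeat P8
  -> R4 @ bar 2 tick 2 v(0, 1): B2/F3 TT untreated
  -> R7 @ bar 2 tick 2 v(1,): B3->F3 leap 6st
  -> R4 @ bar 4 tick 0 v(0, 1): B2/C3 m2 untreated
  -> R7 @ bar 4 tick 2 v(1,): C3->B3 leap 11st
  -> R4 @ bar 8 tick 0 v(0, 1): G2/C3 P4 untreated
  -> R3 @ bar 10 tick 0 v(0, 1): D3 above A2
  -> R4 @ bar 10 tick 0 v(0, 1): D3/A2 P4 untreated
  -> R8 @ bar 10 tick 0 v(0, 1): penult P4 not 3rd/6th
  -> R3 @ bar 10 tick 1 v(0, 1): D3 above A2
  -> R7 @ bar 10 tick 2 v(1,): A2->B3 leap 14st

(2, 2, R4, (0, 1))
(2, 2, R7, (1,))
(4, 0, R4, (0, 1))
(4, 2, R7, (1,))
(8, 0, R4, (0, 1))
(10, 0, R3, (0, 1))
(10, 0, R4, (0, 1))
(10, 0, R8, (0, 1))
(10, 1, R3, (0, 1))
(10, 2, R7, (1,))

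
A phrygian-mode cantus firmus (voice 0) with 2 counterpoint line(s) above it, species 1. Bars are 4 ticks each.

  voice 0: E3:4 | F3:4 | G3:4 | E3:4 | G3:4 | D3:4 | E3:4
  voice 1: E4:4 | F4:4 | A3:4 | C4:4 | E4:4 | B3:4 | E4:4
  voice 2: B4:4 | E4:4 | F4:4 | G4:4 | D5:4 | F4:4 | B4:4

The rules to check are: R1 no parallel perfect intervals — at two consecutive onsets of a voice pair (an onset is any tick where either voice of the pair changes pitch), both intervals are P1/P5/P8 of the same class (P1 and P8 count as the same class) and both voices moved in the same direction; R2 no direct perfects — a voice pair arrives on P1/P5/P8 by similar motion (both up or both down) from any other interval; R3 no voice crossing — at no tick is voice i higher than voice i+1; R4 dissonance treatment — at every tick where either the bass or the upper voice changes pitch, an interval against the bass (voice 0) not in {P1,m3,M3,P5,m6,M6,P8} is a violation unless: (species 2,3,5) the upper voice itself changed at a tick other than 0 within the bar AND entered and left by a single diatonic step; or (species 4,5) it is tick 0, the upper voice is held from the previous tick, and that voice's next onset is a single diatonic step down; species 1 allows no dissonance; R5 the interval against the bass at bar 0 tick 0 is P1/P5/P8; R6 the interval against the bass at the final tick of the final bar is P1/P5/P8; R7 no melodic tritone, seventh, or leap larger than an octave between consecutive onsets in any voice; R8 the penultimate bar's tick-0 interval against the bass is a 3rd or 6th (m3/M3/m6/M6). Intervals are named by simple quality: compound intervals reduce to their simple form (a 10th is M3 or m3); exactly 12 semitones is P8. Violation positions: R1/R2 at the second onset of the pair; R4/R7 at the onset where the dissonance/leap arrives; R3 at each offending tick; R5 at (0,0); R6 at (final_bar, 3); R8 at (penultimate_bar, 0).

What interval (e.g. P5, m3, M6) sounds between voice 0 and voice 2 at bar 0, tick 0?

voice 0=E3 voice 2=B4 -> P5

P5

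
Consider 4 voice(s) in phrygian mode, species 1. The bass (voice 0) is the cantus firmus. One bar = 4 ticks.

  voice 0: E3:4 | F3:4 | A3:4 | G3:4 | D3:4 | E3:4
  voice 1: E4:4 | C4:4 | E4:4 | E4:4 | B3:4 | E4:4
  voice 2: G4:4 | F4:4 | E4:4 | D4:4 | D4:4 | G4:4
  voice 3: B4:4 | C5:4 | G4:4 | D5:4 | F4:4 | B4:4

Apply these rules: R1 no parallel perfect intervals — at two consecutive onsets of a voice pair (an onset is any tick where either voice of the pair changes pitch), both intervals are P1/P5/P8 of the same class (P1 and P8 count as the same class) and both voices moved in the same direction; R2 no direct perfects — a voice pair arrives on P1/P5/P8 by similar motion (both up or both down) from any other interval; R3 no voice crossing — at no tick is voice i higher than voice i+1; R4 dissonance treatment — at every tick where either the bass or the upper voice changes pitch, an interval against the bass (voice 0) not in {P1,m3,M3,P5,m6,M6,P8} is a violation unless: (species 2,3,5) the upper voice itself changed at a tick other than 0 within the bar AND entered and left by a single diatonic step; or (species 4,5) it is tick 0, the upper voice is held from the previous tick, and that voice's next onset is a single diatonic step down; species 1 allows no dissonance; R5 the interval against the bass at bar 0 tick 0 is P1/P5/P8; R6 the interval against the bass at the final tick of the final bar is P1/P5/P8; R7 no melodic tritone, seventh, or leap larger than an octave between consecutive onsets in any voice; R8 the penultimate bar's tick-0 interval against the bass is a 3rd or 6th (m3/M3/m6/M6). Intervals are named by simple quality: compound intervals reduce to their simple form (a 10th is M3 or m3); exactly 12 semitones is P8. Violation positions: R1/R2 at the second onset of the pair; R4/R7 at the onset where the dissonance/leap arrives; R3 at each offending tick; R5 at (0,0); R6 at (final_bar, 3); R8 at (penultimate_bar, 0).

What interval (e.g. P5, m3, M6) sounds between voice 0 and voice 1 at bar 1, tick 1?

voice 0=F3 voice 1=C4 -> P5

P5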